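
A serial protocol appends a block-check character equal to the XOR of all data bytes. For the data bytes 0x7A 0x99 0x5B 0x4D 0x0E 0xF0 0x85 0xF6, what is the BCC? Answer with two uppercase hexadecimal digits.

XOR the bytes together:
  start with 0x7A
  0x7A ⊕ 0x99 = 0xE3
  0xE3 ⊕ 0x5B = 0xB8
  0xB8 ⊕ 0x4D = 0xF5
  0xF5 ⊕ 0x0E = 0xFB
  0xFB ⊕ 0xF0 = 0x0B
  0x0B ⊕ 0x85 = 0x8E
  0x8E ⊕ 0xF6 = 0x78

78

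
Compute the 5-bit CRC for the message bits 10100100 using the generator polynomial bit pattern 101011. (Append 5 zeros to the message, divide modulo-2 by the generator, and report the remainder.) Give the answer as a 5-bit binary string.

Append 5 zeros: 1010010000000. Divide by 101011 (XOR where the leading bit is 1):
  pos 0: 101001 XOR 101011 = 000010
  pos 4: 100000 XOR 101011 = 001011
  pos 6: 101100 XOR 101011 = 000111
Remainder (last 5 bits) = 01110. This is the CRC / FCS.

01110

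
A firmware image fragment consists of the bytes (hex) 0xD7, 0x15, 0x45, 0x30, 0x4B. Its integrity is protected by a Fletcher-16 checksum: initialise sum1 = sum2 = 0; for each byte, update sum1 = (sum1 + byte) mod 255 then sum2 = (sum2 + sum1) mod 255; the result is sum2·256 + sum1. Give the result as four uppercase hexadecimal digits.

Running sums (mod 255):
  after byte 0 (0xD7): sum1=215, sum2=215
  after byte 1 (0x15): sum1=236, sum2=196
  after byte 2 (0x45): sum1=50, sum2=246
  after byte 3 (0x30): sum1=98, sum2=89
  after byte 4 (0x4B): sum1=173, sum2=7
Checksum = sum2·256 + sum1 = 7·256 + 173 = 1965 = 0x07AD.

07AD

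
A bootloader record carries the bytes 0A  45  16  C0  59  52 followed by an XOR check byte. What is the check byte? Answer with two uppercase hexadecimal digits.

XOR the bytes together:
  start with 0x0A
  0x0A ⊕ 0x45 = 0x4F
  0x4F ⊕ 0x16 = 0x59
  0x59 ⊕ 0xC0 = 0x99
  0x99 ⊕ 0x59 = 0xC0
  0xC0 ⊕ 0x52 = 0x92

92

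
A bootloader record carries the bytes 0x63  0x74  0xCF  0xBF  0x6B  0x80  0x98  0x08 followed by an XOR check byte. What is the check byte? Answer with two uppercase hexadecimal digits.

1C

XOR the bytes together:
  start with 0x63
  0x63 ⊕ 0x74 = 0x17
  0x17 ⊕ 0xCF = 0xD8
  0xD8 ⊕ 0xBF = 0x67
  0x67 ⊕ 0x6B = 0x0C
  0x0C ⊕ 0x80 = 0x8C
  0x8C ⊕ 0x98 = 0x14
  0x14 ⊕ 0x08 = 0x1C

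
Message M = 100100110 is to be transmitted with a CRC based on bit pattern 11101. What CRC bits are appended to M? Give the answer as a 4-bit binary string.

1010

Append 4 zeros: 1001001100000. Divide by 11101 (XOR where the leading bit is 1):
  pos 0: 10010 XOR 11101 = 01111
  pos 1: 11110 XOR 11101 = 00011
  pos 4: 11110 XOR 11101 = 00011
  pos 7: 11000 XOR 11101 = 00101
Remainder (last 4 bits) = 1010. This is the CRC / FCS.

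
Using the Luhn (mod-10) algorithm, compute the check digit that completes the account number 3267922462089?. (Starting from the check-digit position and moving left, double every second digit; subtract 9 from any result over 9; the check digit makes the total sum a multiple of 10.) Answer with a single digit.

Partial digits right→left: 9 8 0 2 6 4 2 2 9 7 6 2 3
Double every second digit counting from the check-digit position (so the 1st, 3rd, 5th, ... of the partial from the right).
  doubled (with −9 where >9): 9 0 3 4 9 3 6 → sum 34
  kept as-is: 8 2 4 2 7 2 → sum 25
Total = 34 + 25 = 59.
Check digit = (10 − (59 mod 10)) mod 10 = 1.

1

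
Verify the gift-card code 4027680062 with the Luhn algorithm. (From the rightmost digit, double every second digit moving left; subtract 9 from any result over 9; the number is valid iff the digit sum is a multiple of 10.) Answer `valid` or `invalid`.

From the right, keep odd positions and double even positions (subtract 9 from any doubled value over 9):
  doubled (positions 2,4,...): 3 0 3 4 8 → sum 18
  kept (positions 1,3,...): 2 0 8 7 0 → sum 17
Total = 35.
35 mod 10 = 5, so the number is invalid.

invalid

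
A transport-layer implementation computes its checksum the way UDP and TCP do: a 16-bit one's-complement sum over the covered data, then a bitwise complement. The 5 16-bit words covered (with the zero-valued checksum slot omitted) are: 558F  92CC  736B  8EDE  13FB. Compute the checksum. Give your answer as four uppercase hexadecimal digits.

015F

One's-complement addition (fold any carry out of bit 15 back into bit 0):
  0x558F + 0x92CC = 0x0E85B
  0xE85B + 0x736B = 0x15BC6 → wrap carry → 0x5BC7
  0x5BC7 + 0x8EDE = 0x0EAA5
  0xEAA5 + 0x13FB = 0x0FEA0
One's-complement sum = 0xFEA0.
Checksum = ~0xFEA0 & 0xFFFF = 0x015F.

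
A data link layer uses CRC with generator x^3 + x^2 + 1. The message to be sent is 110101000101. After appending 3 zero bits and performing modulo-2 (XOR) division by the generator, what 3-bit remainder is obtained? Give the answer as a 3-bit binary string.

010

Append 3 zeros: 110101000101000. Divide by 1101 (XOR where the leading bit is 1):
  pos 0: 1101 XOR 1101 = 0000
  pos 5: 1000 XOR 1101 = 0101
  pos 6: 1011 XOR 1101 = 0110
  pos 7: 1100 XOR 1101 = 0001
  pos 10: 1100 XOR 1101 = 0001
Remainder (last 3 bits) = 010. This is the CRC / FCS.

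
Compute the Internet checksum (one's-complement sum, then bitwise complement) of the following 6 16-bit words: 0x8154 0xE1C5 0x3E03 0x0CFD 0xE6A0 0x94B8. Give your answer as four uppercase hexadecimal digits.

One's-complement addition (fold any carry out of bit 15 back into bit 0):
  0x8154 + 0xE1C5 = 0x16319 → wrap carry → 0x631A
  0x631A + 0x3E03 = 0x0A11D
  0xA11D + 0x0CFD = 0x0AE1A
  0xAE1A + 0xE6A0 = 0x194BA → wrap carry → 0x94BB
  0x94BB + 0x94B8 = 0x12973 → wrap carry → 0x2974
One's-complement sum = 0x2974.
Checksum = ~0x2974 & 0xFFFF = 0xD68B.

D68B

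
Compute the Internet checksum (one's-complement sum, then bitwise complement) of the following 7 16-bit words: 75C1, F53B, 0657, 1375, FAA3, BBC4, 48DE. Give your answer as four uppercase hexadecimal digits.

One's-complement addition (fold any carry out of bit 15 back into bit 0):
  0x75C1 + 0xF53B = 0x16AFC → wrap carry → 0x6AFD
  0x6AFD + 0x0657 = 0x07154
  0x7154 + 0x1375 = 0x084C9
  0x84C9 + 0xFAA3 = 0x17F6C → wrap carry → 0x7F6D
  0x7F6D + 0xBBC4 = 0x13B31 → wrap carry → 0x3B32
  0x3B32 + 0x48DE = 0x08410
One's-complement sum = 0x8410.
Checksum = ~0x8410 & 0xFFFF = 0x7BEF.

7BEF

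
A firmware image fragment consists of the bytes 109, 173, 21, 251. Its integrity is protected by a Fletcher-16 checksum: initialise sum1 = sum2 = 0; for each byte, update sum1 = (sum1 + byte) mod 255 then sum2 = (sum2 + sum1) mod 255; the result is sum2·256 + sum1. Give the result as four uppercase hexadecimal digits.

E42C

Running sums (mod 255):
  after byte 0 (109): sum1=109, sum2=109
  after byte 1 (173): sum1=27, sum2=136
  after byte 2 (21): sum1=48, sum2=184
  after byte 3 (251): sum1=44, sum2=228
Checksum = sum2·256 + sum1 = 228·256 + 44 = 58412 = 0xE42C.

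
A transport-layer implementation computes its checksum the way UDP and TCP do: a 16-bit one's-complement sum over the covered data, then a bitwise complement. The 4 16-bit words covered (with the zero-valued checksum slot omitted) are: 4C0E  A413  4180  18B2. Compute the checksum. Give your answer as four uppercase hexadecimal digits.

One's-complement addition (fold any carry out of bit 15 back into bit 0):
  0x4C0E + 0xA413 = 0x0F021
  0xF021 + 0x4180 = 0x131A1 → wrap carry → 0x31A2
  0x31A2 + 0x18B2 = 0x04A54
One's-complement sum = 0x4A54.
Checksum = ~0x4A54 & 0xFFFF = 0xB5AB.

B5AB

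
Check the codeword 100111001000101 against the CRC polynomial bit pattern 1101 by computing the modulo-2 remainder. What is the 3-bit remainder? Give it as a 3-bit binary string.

100

Modulo-2 division of 100111001000101 by 1101:
  pos 0: 1001 XOR 1101 = 0100
  pos 1: 1001 XOR 1101 = 0100
  pos 2: 1001 XOR 1101 = 0100
  pos 3: 1000 XOR 1101 = 0101
  pos 4: 1010 XOR 1101 = 0111
  pos 5: 1111 XOR 1101 = 0010
  pos 7: 1000 XOR 1101 = 0101
  pos 8: 1010 XOR 1101 = 0111
  pos 9: 1111 XOR 1101 = 0010
  pos 11: 1001 XOR 1101 = 0100
Remainder = 100 (nonzero — an error is detected).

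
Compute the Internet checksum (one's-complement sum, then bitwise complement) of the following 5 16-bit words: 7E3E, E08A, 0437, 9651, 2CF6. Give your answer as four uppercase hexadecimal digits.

One's-complement addition (fold any carry out of bit 15 back into bit 0):
  0x7E3E + 0xE08A = 0x15EC8 → wrap carry → 0x5EC9
  0x5EC9 + 0x0437 = 0x06300
  0x6300 + 0x9651 = 0x0F951
  0xF951 + 0x2CF6 = 0x12647 → wrap carry → 0x2648
One's-complement sum = 0x2648.
Checksum = ~0x2648 & 0xFFFF = 0xD9B7.

D9B7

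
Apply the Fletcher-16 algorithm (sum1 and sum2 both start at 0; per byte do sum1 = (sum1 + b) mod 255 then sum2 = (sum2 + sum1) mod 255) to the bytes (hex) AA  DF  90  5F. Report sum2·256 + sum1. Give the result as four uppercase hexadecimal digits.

CA7A

Running sums (mod 255):
  after byte 0 (AA): sum1=170, sum2=170
  after byte 1 (DF): sum1=138, sum2=53
  after byte 2 (90): sum1=27, sum2=80
  after byte 3 (5F): sum1=122, sum2=202
Checksum = sum2·256 + sum1 = 202·256 + 122 = 51834 = 0xCA7A.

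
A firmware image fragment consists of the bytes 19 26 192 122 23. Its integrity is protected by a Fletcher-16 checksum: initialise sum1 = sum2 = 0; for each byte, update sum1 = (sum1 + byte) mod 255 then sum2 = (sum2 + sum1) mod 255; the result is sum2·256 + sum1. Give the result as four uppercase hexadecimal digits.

167F

Running sums (mod 255):
  after byte 0 (19): sum1=19, sum2=19
  after byte 1 (26): sum1=45, sum2=64
  after byte 2 (192): sum1=237, sum2=46
  after byte 3 (122): sum1=104, sum2=150
  after byte 4 (23): sum1=127, sum2=22
Checksum = sum2·256 + sum1 = 22·256 + 127 = 5759 = 0x167F.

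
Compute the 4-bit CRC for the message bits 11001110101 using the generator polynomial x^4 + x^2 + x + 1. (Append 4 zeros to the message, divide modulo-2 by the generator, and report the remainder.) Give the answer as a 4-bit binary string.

Append 4 zeros: 110011101010000. Divide by 10111 (XOR where the leading bit is 1):
  pos 0: 11001 XOR 10111 = 01110
  pos 1: 11101 XOR 10111 = 01010
  pos 2: 10101 XOR 10111 = 00010
  pos 5: 10010 XOR 10111 = 00101
  pos 7: 10110 XOR 10111 = 00001
Remainder (last 4 bits) = 1000. This is the CRC / FCS.

1000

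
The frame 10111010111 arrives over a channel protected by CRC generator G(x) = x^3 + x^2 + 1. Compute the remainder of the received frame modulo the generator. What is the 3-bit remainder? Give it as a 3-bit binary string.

Modulo-2 division of 10111010111 by 1101:
  pos 0: 1011 XOR 1101 = 0110
  pos 1: 1101 XOR 1101 = 0000
  pos 6: 1011 XOR 1101 = 0110
  pos 7: 1101 XOR 1101 = 0000
Remainder = 000 (zero — the frame passes the CRC check).

000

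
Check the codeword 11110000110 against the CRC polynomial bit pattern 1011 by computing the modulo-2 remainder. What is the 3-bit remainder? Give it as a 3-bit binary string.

010

Modulo-2 division of 11110000110 by 1011:
  pos 0: 1111 XOR 1011 = 0100
  pos 1: 1000 XOR 1011 = 0011
  pos 3: 1100 XOR 1011 = 0111
  pos 4: 1110 XOR 1011 = 0101
  pos 5: 1011 XOR 1011 = 0000
Remainder = 010 (nonzero — an error is detected).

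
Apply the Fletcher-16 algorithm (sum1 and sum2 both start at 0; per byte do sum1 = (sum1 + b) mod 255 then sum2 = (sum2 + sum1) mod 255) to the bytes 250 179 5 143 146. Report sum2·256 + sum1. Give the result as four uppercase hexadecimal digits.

Running sums (mod 255):
  after byte 0 (250): sum1=250, sum2=250
  after byte 1 (179): sum1=174, sum2=169
  after byte 2 (5): sum1=179, sum2=93
  after byte 3 (143): sum1=67, sum2=160
  after byte 4 (146): sum1=213, sum2=118
Checksum = sum2·256 + sum1 = 118·256 + 213 = 30421 = 0x76D5.

76D5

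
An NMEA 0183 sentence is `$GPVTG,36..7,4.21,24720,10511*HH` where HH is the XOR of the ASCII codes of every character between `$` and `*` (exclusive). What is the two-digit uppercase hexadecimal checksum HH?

7E

XOR the ASCII codes of the payload characters:
  'G' = 0x47 → acc = 0x47
  'P' = 0x50 → acc = 0x17
  'V' = 0x56 → acc = 0x41
  'T' = 0x54 → acc = 0x15
  'G' = 0x47 → acc = 0x52
  ',' = 0x2C → acc = 0x7E
  '3' = 0x33 → acc = 0x4D
  '6' = 0x36 → acc = 0x7B
  '.' = 0x2E → acc = 0x55
  '.' = 0x2E → acc = 0x7B
  '7' = 0x37 → acc = 0x4C
  ',' = 0x2C → acc = 0x60
  '4' = 0x34 → acc = 0x54
  '.' = 0x2E → acc = 0x7A
  '2' = 0x32 → acc = 0x48
  '1' = 0x31 → acc = 0x79
  ',' = 0x2C → acc = 0x55
  '2' = 0x32 → acc = 0x67
  '4' = 0x34 → acc = 0x53
  '7' = 0x37 → acc = 0x64
  '2' = 0x32 → acc = 0x56
  '0' = 0x30 → acc = 0x66
  ',' = 0x2C → acc = 0x4A
  '1' = 0x31 → acc = 0x7B
  '0' = 0x30 → acc = 0x4B
  '5' = 0x35 → acc = 0x7E
  '1' = 0x31 → acc = 0x4F
  '1' = 0x31 → acc = 0x7E
Checksum = 0x7E.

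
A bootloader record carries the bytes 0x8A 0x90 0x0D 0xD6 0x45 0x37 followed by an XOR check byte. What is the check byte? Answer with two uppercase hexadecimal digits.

XOR the bytes together:
  start with 0x8A
  0x8A ⊕ 0x90 = 0x1A
  0x1A ⊕ 0x0D = 0x17
  0x17 ⊕ 0xD6 = 0xC1
  0xC1 ⊕ 0x45 = 0x84
  0x84 ⊕ 0x37 = 0xB3

B3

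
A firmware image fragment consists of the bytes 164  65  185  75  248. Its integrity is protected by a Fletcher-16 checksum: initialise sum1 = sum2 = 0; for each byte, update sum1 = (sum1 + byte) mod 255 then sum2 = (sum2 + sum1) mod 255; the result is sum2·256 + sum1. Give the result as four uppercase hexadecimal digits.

Running sums (mod 255):
  after byte 0 (164): sum1=164, sum2=164
  after byte 1 (65): sum1=229, sum2=138
  after byte 2 (185): sum1=159, sum2=42
  after byte 3 (75): sum1=234, sum2=21
  after byte 4 (248): sum1=227, sum2=248
Checksum = sum2·256 + sum1 = 248·256 + 227 = 63715 = 0xF8E3.

F8E3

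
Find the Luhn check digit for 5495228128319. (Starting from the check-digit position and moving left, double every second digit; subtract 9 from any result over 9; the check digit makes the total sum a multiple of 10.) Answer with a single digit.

Partial digits right→left: 9 1 3 8 2 1 8 2 2 5 9 4 5
Double every second digit counting from the check-digit position (so the 1st, 3rd, 5th, ... of the partial from the right).
  doubled (with −9 where >9): 9 6 4 7 4 9 1 → sum 40
  kept as-is: 1 8 1 2 5 4 → sum 21
Total = 40 + 21 = 61.
Check digit = (10 − (61 mod 10)) mod 10 = 9.

9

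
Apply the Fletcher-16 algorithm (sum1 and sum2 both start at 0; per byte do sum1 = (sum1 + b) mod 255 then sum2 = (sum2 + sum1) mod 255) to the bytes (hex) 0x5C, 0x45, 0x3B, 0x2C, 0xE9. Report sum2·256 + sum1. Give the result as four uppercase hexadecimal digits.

D6F2

Running sums (mod 255):
  after byte 0 (0x5C): sum1=92, sum2=92
  after byte 1 (0x45): sum1=161, sum2=253
  after byte 2 (0x3B): sum1=220, sum2=218
  after byte 3 (0x2C): sum1=9, sum2=227
  after byte 4 (0xE9): sum1=242, sum2=214
Checksum = sum2·256 + sum1 = 214·256 + 242 = 55026 = 0xD6F2.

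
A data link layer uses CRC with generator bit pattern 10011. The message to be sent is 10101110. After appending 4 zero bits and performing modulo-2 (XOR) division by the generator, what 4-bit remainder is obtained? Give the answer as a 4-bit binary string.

Append 4 zeros: 101011100000. Divide by 10011 (XOR where the leading bit is 1):
  pos 0: 10101 XOR 10011 = 00110
  pos 2: 11011 XOR 10011 = 01000
  pos 3: 10000 XOR 10011 = 00011
  pos 6: 11000 XOR 10011 = 01011
  pos 7: 10110 XOR 10011 = 00101
Remainder (last 4 bits) = 0101. This is the CRC / FCS.

0101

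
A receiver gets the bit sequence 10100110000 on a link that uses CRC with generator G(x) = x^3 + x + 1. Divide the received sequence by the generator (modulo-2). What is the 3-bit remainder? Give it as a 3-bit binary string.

000

Modulo-2 division of 10100110000 by 1011:
  pos 0: 1010 XOR 1011 = 0001
  pos 3: 1011 XOR 1011 = 0000
Remainder = 000 (zero — the frame passes the CRC check).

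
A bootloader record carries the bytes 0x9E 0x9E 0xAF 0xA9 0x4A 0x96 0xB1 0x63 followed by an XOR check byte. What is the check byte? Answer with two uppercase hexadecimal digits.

XOR the bytes together:
  start with 0x9E
  0x9E ⊕ 0x9E = 0x00
  0x00 ⊕ 0xAF = 0xAF
  0xAF ⊕ 0xA9 = 0x06
  0x06 ⊕ 0x4A = 0x4C
  0x4C ⊕ 0x96 = 0xDA
  0xDA ⊕ 0xB1 = 0x6B
  0x6B ⊕ 0x63 = 0x08

08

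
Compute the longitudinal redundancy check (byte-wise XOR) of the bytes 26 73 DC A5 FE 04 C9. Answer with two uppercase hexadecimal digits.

XOR the bytes together:
  start with 0x26
  0x26 ⊕ 0x73 = 0x55
  0x55 ⊕ 0xDC = 0x89
  0x89 ⊕ 0xA5 = 0x2C
  0x2C ⊕ 0xFE = 0xD2
  0xD2 ⊕ 0x04 = 0xD6
  0xD6 ⊕ 0xC9 = 0x1F

1F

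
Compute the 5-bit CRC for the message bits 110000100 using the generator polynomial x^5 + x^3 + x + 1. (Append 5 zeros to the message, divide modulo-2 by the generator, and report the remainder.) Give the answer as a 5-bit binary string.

00010

Append 5 zeros: 11000010000000. Divide by 101011 (XOR where the leading bit is 1):
  pos 0: 110000 XOR 101011 = 011011
  pos 1: 110111 XOR 101011 = 011100
  pos 2: 111000 XOR 101011 = 010011
  pos 3: 100110 XOR 101011 = 001101
  pos 5: 110100 XOR 101011 = 011111
  pos 6: 111110 XOR 101011 = 010101
  pos 7: 101010 XOR 101011 = 000001
Remainder (last 5 bits) = 00010. This is the CRC / FCS.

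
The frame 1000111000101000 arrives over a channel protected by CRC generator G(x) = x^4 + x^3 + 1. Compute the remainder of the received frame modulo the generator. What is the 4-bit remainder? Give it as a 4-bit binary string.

0000

Modulo-2 division of 1000111000101000 by 11001:
  pos 0: 10001 XOR 11001 = 01000
  pos 1: 10001 XOR 11001 = 01000
  pos 2: 10001 XOR 11001 = 01000
  pos 3: 10000 XOR 11001 = 01001
  pos 4: 10010 XOR 11001 = 01011
  pos 5: 10110 XOR 11001 = 01111
  pos 6: 11111 XOR 11001 = 00110
  pos 8: 11001 XOR 11001 = 00000
Remainder = 0000 (zero — the frame passes the CRC check).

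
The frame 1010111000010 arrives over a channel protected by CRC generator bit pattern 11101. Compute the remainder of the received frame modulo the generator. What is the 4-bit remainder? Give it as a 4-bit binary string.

Modulo-2 division of 1010111000010 by 11101:
  pos 0: 10101 XOR 11101 = 01000
  pos 1: 10001 XOR 11101 = 01100
  pos 2: 11001 XOR 11101 = 00100
  pos 4: 10000 XOR 11101 = 01101
  pos 5: 11010 XOR 11101 = 00111
  pos 7: 11101 XOR 11101 = 00000
Remainder = 0000 (zero — the frame passes the CRC check).

0000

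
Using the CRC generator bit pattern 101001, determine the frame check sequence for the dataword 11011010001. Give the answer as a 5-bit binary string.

Append 5 zeros: 1101101000100000. Divide by 101001 (XOR where the leading bit is 1):
  pos 0: 110110 XOR 101001 = 011111
  pos 1: 111111 XOR 101001 = 010110
  pos 2: 101100 XOR 101001 = 000101
  pos 5: 101001 XOR 101001 = 000000
Remainder (last 5 bits) = 00000. This is the CRC / FCS.

00000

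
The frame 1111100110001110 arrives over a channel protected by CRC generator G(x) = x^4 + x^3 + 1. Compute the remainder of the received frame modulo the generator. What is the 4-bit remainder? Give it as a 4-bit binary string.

0010

Modulo-2 division of 1111100110001110 by 11001:
  pos 0: 11111 XOR 11001 = 00110
  pos 2: 11000 XOR 11001 = 00001
  pos 6: 11100 XOR 11001 = 00101
  pos 8: 10101 XOR 11001 = 01100
  pos 9: 11001 XOR 11001 = 00000
Remainder = 0010 (nonzero — an error is detected).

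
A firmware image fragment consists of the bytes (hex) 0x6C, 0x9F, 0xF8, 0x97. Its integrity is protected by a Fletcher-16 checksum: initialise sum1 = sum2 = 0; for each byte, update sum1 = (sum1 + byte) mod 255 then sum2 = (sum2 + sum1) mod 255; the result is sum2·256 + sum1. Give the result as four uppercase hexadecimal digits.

1A9C

Running sums (mod 255):
  after byte 0 (0x6C): sum1=108, sum2=108
  after byte 1 (0x9F): sum1=12, sum2=120
  after byte 2 (0xF8): sum1=5, sum2=125
  after byte 3 (0x97): sum1=156, sum2=26
Checksum = sum2·256 + sum1 = 26·256 + 156 = 6812 = 0x1A9C.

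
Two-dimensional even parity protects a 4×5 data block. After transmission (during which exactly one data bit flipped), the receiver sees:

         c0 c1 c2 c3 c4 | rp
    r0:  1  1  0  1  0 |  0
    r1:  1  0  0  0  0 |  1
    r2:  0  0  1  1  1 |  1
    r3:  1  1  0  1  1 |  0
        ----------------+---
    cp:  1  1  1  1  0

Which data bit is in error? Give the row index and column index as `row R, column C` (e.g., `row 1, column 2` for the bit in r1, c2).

Recompute each row's even parity and compare to rp:
  r0: data parity 1, sent rp 0 → mismatch
  r1: data parity 1, sent rp 1 → ok
  r2: data parity 1, sent rp 1 → ok
  r3: data parity 0, sent rp 0 → ok
Recompute each column's even parity and compare to cp:
  c0: data parity 1, sent cp 1 → ok
  c1: data parity 0, sent cp 1 → mismatch
  c2: data parity 1, sent cp 1 → ok
  c3: data parity 1, sent cp 1 → ok
  c4: data parity 0, sent cp 0 → ok
Exactly one row (r0) and one column (c1) fail → the flipped bit is at their intersection.

row 0, column 1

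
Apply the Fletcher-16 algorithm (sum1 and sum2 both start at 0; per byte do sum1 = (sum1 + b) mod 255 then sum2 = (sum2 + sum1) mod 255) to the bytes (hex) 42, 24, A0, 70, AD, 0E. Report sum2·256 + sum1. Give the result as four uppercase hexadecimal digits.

7F33

Running sums (mod 255):
  after byte 0 (42): sum1=66, sum2=66
  after byte 1 (24): sum1=102, sum2=168
  after byte 2 (A0): sum1=7, sum2=175
  after byte 3 (70): sum1=119, sum2=39
  after byte 4 (AD): sum1=37, sum2=76
  after byte 5 (0E): sum1=51, sum2=127
Checksum = sum2·256 + sum1 = 127·256 + 51 = 32563 = 0x7F33.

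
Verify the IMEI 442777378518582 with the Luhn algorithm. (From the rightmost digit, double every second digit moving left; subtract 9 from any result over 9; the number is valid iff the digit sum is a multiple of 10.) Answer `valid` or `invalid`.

valid

From the right, keep odd positions and double even positions (subtract 9 from any doubled value over 9):
  doubled (positions 2,4,...): 7 7 1 5 5 5 8 → sum 38
  kept (positions 1,3,...): 2 5 1 8 3 7 2 4 → sum 32
Total = 70.
70 mod 10 = 0, so the number is valid.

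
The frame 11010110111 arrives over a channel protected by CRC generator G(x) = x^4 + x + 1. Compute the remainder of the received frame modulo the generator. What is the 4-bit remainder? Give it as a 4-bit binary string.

0100

Modulo-2 division of 11010110111 by 10011:
  pos 0: 11010 XOR 10011 = 01001
  pos 1: 10011 XOR 10011 = 00000
  pos 6: 10111 XOR 10011 = 00100
Remainder = 0100 (nonzero — an error is detected).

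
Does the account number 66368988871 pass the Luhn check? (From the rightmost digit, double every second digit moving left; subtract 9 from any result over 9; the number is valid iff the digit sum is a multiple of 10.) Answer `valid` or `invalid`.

From the right, keep odd positions and double even positions (subtract 9 from any doubled value over 9):
  doubled (positions 2,4,...): 5 7 9 3 3 → sum 27
  kept (positions 1,3,...): 1 8 8 8 3 6 → sum 34
Total = 61.
61 mod 10 = 1, so the number is invalid.

invalid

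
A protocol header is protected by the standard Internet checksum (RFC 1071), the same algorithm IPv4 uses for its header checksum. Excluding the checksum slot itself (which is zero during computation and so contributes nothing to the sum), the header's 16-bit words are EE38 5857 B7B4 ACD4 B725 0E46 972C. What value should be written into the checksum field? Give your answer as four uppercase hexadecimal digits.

One's-complement addition (fold any carry out of bit 15 back into bit 0):
  0xEE38 + 0x5857 = 0x1468F → wrap carry → 0x4690
  0x4690 + 0xB7B4 = 0x0FE44
  0xFE44 + 0xACD4 = 0x1AB18 → wrap carry → 0xAB19
  0xAB19 + 0xB725 = 0x1623E → wrap carry → 0x623F
  0x623F + 0x0E46 = 0x07085
  0x7085 + 0x972C = 0x107B1 → wrap carry → 0x07B2
One's-complement sum = 0x07B2.
Checksum = ~0x07B2 & 0xFFFF = 0xF84D.

F84D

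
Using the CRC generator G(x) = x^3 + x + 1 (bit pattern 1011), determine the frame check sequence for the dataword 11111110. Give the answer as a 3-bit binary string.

Append 3 zeros: 11111110000. Divide by 1011 (XOR where the leading bit is 1):
  pos 0: 1111 XOR 1011 = 0100
  pos 1: 1001 XOR 1011 = 0010
  pos 3: 1011 XOR 1011 = 0000
Remainder (last 3 bits) = 000. This is the CRC / FCS.

000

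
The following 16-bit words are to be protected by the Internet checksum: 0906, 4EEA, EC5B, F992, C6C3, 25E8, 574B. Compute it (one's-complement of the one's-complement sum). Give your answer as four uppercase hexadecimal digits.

7E29

One's-complement addition (fold any carry out of bit 15 back into bit 0):
  0x0906 + 0x4EEA = 0x057F0
  0x57F0 + 0xEC5B = 0x1444B → wrap carry → 0x444C
  0x444C + 0xF992 = 0x13DDE → wrap carry → 0x3DDF
  0x3DDF + 0xC6C3 = 0x104A2 → wrap carry → 0x04A3
  0x04A3 + 0x25E8 = 0x02A8B
  0x2A8B + 0x574B = 0x081D6
One's-complement sum = 0x81D6.
Checksum = ~0x81D6 & 0xFFFF = 0x7E29.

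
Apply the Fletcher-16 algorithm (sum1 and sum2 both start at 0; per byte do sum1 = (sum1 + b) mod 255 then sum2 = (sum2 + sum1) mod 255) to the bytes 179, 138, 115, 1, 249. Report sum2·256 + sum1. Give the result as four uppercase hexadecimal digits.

03AC

Running sums (mod 255):
  after byte 0 (179): sum1=179, sum2=179
  after byte 1 (138): sum1=62, sum2=241
  after byte 2 (115): sum1=177, sum2=163
  after byte 3 (1): sum1=178, sum2=86
  after byte 4 (249): sum1=172, sum2=3
Checksum = sum2·256 + sum1 = 3·256 + 172 = 940 = 0x03AC.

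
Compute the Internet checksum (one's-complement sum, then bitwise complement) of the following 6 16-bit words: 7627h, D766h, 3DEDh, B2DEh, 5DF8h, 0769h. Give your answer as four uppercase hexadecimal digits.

5C44

One's-complement addition (fold any carry out of bit 15 back into bit 0):
  0x7627 + 0xD766 = 0x14D8D → wrap carry → 0x4D8E
  0x4D8E + 0x3DED = 0x08B7B
  0x8B7B + 0xB2DE = 0x13E59 → wrap carry → 0x3E5A
  0x3E5A + 0x5DF8 = 0x09C52
  0x9C52 + 0x0769 = 0x0A3BB
One's-complement sum = 0xA3BB.
Checksum = ~0xA3BB & 0xFFFF = 0x5C44.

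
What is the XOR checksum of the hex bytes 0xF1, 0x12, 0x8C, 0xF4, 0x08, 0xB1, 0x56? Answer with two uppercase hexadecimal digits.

74

XOR the bytes together:
  start with 0xF1
  0xF1 ⊕ 0x12 = 0xE3
  0xE3 ⊕ 0x8C = 0x6F
  0x6F ⊕ 0xF4 = 0x9B
  0x9B ⊕ 0x08 = 0x93
  0x93 ⊕ 0xB1 = 0x22
  0x22 ⊕ 0x56 = 0x74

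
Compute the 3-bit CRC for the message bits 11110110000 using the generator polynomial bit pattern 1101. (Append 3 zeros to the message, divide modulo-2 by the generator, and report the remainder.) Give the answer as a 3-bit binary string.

Append 3 zeros: 11110110000000. Divide by 1101 (XOR where the leading bit is 1):
  pos 0: 1111 XOR 1101 = 0010
  pos 2: 1001 XOR 1101 = 0100
  pos 3: 1001 XOR 1101 = 0100
  pos 4: 1000 XOR 1101 = 0101
  pos 5: 1010 XOR 1101 = 0111
  pos 6: 1110 XOR 1101 = 0011
  pos 8: 1100 XOR 1101 = 0001
Remainder (last 3 bits) = 100. This is the CRC / FCS.

100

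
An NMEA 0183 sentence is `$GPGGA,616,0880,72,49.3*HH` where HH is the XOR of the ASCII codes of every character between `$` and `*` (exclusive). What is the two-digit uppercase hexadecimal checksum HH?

72

XOR the ASCII codes of the payload characters:
  'G' = 0x47 → acc = 0x47
  'P' = 0x50 → acc = 0x17
  'G' = 0x47 → acc = 0x50
  'G' = 0x47 → acc = 0x17
  'A' = 0x41 → acc = 0x56
  ',' = 0x2C → acc = 0x7A
  '6' = 0x36 → acc = 0x4C
  '1' = 0x31 → acc = 0x7D
  '6' = 0x36 → acc = 0x4B
  ',' = 0x2C → acc = 0x67
  '0' = 0x30 → acc = 0x57
  '8' = 0x38 → acc = 0x6F
  '8' = 0x38 → acc = 0x57
  '0' = 0x30 → acc = 0x67
  ',' = 0x2C → acc = 0x4B
  '7' = 0x37 → acc = 0x7C
  '2' = 0x32 → acc = 0x4E
  ',' = 0x2C → acc = 0x62
  '4' = 0x34 → acc = 0x56
  '9' = 0x39 → acc = 0x6F
  '.' = 0x2E → acc = 0x41
  '3' = 0x33 → acc = 0x72
Checksum = 0x72.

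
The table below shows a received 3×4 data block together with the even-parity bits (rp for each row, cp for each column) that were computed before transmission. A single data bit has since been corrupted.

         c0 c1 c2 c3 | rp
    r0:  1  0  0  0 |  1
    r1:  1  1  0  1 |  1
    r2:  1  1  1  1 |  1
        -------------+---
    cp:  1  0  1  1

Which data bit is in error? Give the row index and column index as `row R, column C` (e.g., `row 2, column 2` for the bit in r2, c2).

row 2, column 3

Recompute each row's even parity and compare to rp:
  r0: data parity 1, sent rp 1 → ok
  r1: data parity 1, sent rp 1 → ok
  r2: data parity 0, sent rp 1 → mismatch
Recompute each column's even parity and compare to cp:
  c0: data parity 1, sent cp 1 → ok
  c1: data parity 0, sent cp 0 → ok
  c2: data parity 1, sent cp 1 → ok
  c3: data parity 0, sent cp 1 → mismatch
Exactly one row (r2) and one column (c3) fail → the flipped bit is at their intersection.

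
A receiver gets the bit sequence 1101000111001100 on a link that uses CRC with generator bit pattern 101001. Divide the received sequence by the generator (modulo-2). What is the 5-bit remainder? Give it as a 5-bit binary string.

Modulo-2 division of 1101000111001100 by 101001:
  pos 0: 110100 XOR 101001 = 011101
  pos 1: 111010 XOR 101001 = 010011
  pos 2: 100111 XOR 101001 = 001110
  pos 4: 111011 XOR 101001 = 010010
  pos 5: 100100 XOR 101001 = 001101
  pos 7: 110101 XOR 101001 = 011100
  pos 8: 111001 XOR 101001 = 010000
  pos 9: 100000 XOR 101001 = 001001
Remainder = 10010 (nonzero — an error is detected).

10010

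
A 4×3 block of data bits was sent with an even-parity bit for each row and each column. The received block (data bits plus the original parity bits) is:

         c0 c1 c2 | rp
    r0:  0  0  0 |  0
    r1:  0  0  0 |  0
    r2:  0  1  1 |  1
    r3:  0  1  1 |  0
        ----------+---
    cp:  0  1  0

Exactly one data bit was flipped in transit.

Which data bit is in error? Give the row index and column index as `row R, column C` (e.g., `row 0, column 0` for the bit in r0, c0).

Recompute each row's even parity and compare to rp:
  r0: data parity 0, sent rp 0 → ok
  r1: data parity 0, sent rp 0 → ok
  r2: data parity 0, sent rp 1 → mismatch
  r3: data parity 0, sent rp 0 → ok
Recompute each column's even parity and compare to cp:
  c0: data parity 0, sent cp 0 → ok
  c1: data parity 0, sent cp 1 → mismatch
  c2: data parity 0, sent cp 0 → ok
Exactly one row (r2) and one column (c1) fail → the flipped bit is at their intersection.

row 2, column 1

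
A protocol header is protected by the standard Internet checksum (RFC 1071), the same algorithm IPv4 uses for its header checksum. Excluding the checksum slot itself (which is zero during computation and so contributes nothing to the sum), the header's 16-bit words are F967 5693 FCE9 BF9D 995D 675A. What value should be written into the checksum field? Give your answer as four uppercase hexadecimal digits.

One's-complement addition (fold any carry out of bit 15 back into bit 0):
  0xF967 + 0x5693 = 0x14FFA → wrap carry → 0x4FFB
  0x4FFB + 0xFCE9 = 0x14CE4 → wrap carry → 0x4CE5
  0x4CE5 + 0xBF9D = 0x10C82 → wrap carry → 0x0C83
  0x0C83 + 0x995D = 0x0A5E0
  0xA5E0 + 0x675A = 0x10D3A → wrap carry → 0x0D3B
One's-complement sum = 0x0D3B.
Checksum = ~0x0D3B & 0xFFFF = 0xF2C4.

F2C4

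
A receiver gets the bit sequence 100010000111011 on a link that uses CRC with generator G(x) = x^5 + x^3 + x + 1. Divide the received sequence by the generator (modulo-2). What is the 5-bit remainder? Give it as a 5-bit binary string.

Modulo-2 division of 100010000111011 by 101011:
  pos 0: 100010 XOR 101011 = 001001
  pos 2: 100100 XOR 101011 = 001111
  pos 4: 111101 XOR 101011 = 010110
  pos 5: 101101 XOR 101011 = 000110
  pos 8: 110101 XOR 101011 = 011110
  pos 9: 111101 XOR 101011 = 010110
Remainder = 10110 (nonzero — an error is detected).

10110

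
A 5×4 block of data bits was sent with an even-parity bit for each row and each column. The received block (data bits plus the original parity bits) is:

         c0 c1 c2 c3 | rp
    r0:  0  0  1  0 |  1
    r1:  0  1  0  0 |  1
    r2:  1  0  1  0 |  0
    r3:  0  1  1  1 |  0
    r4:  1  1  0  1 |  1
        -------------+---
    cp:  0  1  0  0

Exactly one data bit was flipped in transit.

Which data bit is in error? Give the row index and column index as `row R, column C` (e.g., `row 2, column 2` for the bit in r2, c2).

Recompute each row's even parity and compare to rp:
  r0: data parity 1, sent rp 1 → ok
  r1: data parity 1, sent rp 1 → ok
  r2: data parity 0, sent rp 0 → ok
  r3: data parity 1, sent rp 0 → mismatch
  r4: data parity 1, sent rp 1 → ok
Recompute each column's even parity and compare to cp:
  c0: data parity 0, sent cp 0 → ok
  c1: data parity 1, sent cp 1 → ok
  c2: data parity 1, sent cp 0 → mismatch
  c3: data parity 0, sent cp 0 → ok
Exactly one row (r3) and one column (c2) fail → the flipped bit is at their intersection.

row 3, column 2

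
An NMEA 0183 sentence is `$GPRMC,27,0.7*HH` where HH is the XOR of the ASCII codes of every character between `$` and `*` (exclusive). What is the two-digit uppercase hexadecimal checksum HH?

67

XOR the ASCII codes of the payload characters:
  'G' = 0x47 → acc = 0x47
  'P' = 0x50 → acc = 0x17
  'R' = 0x52 → acc = 0x45
  'M' = 0x4D → acc = 0x08
  'C' = 0x43 → acc = 0x4B
  ',' = 0x2C → acc = 0x67
  '2' = 0x32 → acc = 0x55
  '7' = 0x37 → acc = 0x62
  ',' = 0x2C → acc = 0x4E
  '0' = 0x30 → acc = 0x7E
  '.' = 0x2E → acc = 0x50
  '7' = 0x37 → acc = 0x67
Checksum = 0x67.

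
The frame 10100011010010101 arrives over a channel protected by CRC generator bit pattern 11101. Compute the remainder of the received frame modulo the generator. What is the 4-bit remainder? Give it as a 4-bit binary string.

Modulo-2 division of 10100011010010101 by 11101:
  pos 0: 10100 XOR 11101 = 01001
  pos 1: 10010 XOR 11101 = 01111
  pos 2: 11111 XOR 11101 = 00010
  pos 5: 10101 XOR 11101 = 01000
  pos 6: 10000 XOR 11101 = 01101
  pos 7: 11010 XOR 11101 = 00111
  pos 9: 11110 XOR 11101 = 00011
  pos 12: 11101 XOR 11101 = 00000
Remainder = 0000 (zero — the frame passes the CRC check).

0000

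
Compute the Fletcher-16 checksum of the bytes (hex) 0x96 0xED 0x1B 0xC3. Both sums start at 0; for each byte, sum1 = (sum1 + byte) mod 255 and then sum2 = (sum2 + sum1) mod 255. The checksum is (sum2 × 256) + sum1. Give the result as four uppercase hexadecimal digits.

1E63

Running sums (mod 255):
  after byte 0 (0x96): sum1=150, sum2=150
  after byte 1 (0xED): sum1=132, sum2=27
  after byte 2 (0x1B): sum1=159, sum2=186
  after byte 3 (0xC3): sum1=99, sum2=30
Checksum = sum2·256 + sum1 = 30·256 + 99 = 7779 = 0x1E63.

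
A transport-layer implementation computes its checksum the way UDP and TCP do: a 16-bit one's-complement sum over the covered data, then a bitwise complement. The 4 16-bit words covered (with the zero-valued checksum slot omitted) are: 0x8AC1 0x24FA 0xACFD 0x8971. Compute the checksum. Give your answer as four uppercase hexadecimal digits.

One's-complement addition (fold any carry out of bit 15 back into bit 0):
  0x8AC1 + 0x24FA = 0x0AFBB
  0xAFBB + 0xACFD = 0x15CB8 → wrap carry → 0x5CB9
  0x5CB9 + 0x8971 = 0x0E62A
One's-complement sum = 0xE62A.
Checksum = ~0xE62A & 0xFFFF = 0x19D5.

19D5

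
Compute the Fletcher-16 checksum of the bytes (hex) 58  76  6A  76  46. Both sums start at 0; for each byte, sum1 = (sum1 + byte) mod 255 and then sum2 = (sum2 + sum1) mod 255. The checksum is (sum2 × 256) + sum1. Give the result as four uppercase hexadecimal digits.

Running sums (mod 255):
  after byte 0 (58): sum1=88, sum2=88
  after byte 1 (76): sum1=206, sum2=39
  after byte 2 (6A): sum1=57, sum2=96
  after byte 3 (76): sum1=175, sum2=16
  after byte 4 (46): sum1=245, sum2=6
Checksum = sum2·256 + sum1 = 6·256 + 245 = 1781 = 0x06F5.

06F5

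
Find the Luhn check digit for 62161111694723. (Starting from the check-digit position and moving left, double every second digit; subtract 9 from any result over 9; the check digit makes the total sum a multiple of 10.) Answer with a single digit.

Partial digits right→left: 3 2 7 4 9 6 1 1 1 1 6 1 2 6
Double every second digit counting from the check-digit position (so the 1st, 3rd, 5th, ... of the partial from the right).
  doubled (with −9 where >9): 6 5 9 2 2 3 4 → sum 31
  kept as-is: 2 4 6 1 1 1 6 → sum 21
Total = 31 + 21 = 52.
Check digit = (10 − (52 mod 10)) mod 10 = 8.

8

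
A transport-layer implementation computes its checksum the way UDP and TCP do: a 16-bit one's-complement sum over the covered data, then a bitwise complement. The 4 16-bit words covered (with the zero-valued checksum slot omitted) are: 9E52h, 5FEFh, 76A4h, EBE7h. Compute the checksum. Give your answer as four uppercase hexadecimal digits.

9F31

One's-complement addition (fold any carry out of bit 15 back into bit 0):
  0x9E52 + 0x5FEF = 0x0FE41
  0xFE41 + 0x76A4 = 0x174E5 → wrap carry → 0x74E6
  0x74E6 + 0xEBE7 = 0x160CD → wrap carry → 0x60CE
One's-complement sum = 0x60CE.
Checksum = ~0x60CE & 0xFFFF = 0x9F31.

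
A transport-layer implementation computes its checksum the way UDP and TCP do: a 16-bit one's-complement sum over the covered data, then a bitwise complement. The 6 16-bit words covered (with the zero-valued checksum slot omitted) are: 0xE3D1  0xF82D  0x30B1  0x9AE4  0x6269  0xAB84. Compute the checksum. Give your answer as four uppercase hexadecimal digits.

One's-complement addition (fold any carry out of bit 15 back into bit 0):
  0xE3D1 + 0xF82D = 0x1DBFE → wrap carry → 0xDBFF
  0xDBFF + 0x30B1 = 0x10CB0 → wrap carry → 0x0CB1
  0x0CB1 + 0x9AE4 = 0x0A795
  0xA795 + 0x6269 = 0x109FE → wrap carry → 0x09FF
  0x09FF + 0xAB84 = 0x0B583
One's-complement sum = 0xB583.
Checksum = ~0xB583 & 0xFFFF = 0x4A7C.

4A7C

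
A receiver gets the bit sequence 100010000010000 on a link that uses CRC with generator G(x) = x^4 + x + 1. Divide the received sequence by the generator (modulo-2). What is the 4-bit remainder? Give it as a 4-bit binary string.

1101

Modulo-2 division of 100010000010000 by 10011:
  pos 0: 10001 XOR 10011 = 00010
  pos 3: 10000 XOR 10011 = 00011
  pos 6: 11001 XOR 10011 = 01010
  pos 7: 10100 XOR 10011 = 00111
  pos 9: 11100 XOR 10011 = 01111
  pos 10: 11110 XOR 10011 = 01101
Remainder = 1101 (nonzero — an error is detected).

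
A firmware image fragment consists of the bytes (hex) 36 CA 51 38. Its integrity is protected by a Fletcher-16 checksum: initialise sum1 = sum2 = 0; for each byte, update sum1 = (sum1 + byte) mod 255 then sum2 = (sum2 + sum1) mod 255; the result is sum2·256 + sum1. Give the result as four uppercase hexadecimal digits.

Running sums (mod 255):
  after byte 0 (36): sum1=54, sum2=54
  after byte 1 (CA): sum1=1, sum2=55
  after byte 2 (51): sum1=82, sum2=137
  after byte 3 (38): sum1=138, sum2=20
Checksum = sum2·256 + sum1 = 20·256 + 138 = 5258 = 0x148A.

148A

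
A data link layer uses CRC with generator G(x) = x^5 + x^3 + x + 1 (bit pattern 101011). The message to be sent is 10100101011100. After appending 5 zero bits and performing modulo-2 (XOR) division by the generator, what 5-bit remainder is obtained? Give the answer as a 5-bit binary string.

Append 5 zeros: 1010010101110000000. Divide by 101011 (XOR where the leading bit is 1):
  pos 0: 101001 XOR 101011 = 000010
  pos 4: 100101 XOR 101011 = 001110
  pos 6: 111011 XOR 101011 = 010000
  pos 7: 100000 XOR 101011 = 001011
  pos 9: 101100 XOR 101011 = 000111
  pos 12: 111000 XOR 101011 = 010011
  pos 13: 100110 XOR 101011 = 001101
Remainder (last 5 bits) = 01101. This is the CRC / FCS.

01101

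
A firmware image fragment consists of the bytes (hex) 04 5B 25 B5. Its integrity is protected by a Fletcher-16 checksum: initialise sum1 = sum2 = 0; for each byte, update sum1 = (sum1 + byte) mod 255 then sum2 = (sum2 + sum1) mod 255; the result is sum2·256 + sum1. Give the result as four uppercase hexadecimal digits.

223A

Running sums (mod 255):
  after byte 0 (04): sum1=4, sum2=4
  after byte 1 (5B): sum1=95, sum2=99
  after byte 2 (25): sum1=132, sum2=231
  after byte 3 (B5): sum1=58, sum2=34
Checksum = sum2·256 + sum1 = 34·256 + 58 = 8762 = 0x223A.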